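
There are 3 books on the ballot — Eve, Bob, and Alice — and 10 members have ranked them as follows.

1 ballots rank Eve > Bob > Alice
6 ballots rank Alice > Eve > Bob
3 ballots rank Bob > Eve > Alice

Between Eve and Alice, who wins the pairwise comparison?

Alice

Ballots ranking Eve above Alice: 1+3 = 4.
Ballots ranking Alice above Eve: 6.
Alice wins the head-to-head, 6–4.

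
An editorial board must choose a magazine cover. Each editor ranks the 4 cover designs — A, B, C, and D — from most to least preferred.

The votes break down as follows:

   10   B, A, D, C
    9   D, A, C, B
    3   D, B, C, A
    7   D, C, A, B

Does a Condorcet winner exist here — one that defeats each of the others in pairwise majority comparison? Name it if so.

D

Head-to-head results (29 voters total):
A vs B: A wins 16–13.
A vs C: A wins 19–10.
A vs D: D wins 19–10.
B vs C: C wins 16–13.
B vs D: D wins 19–10.
C vs D: D wins 29–0.
D beats each rival — A (19–10), B (19–10), C (29–0) — so D is the Condorcet winner.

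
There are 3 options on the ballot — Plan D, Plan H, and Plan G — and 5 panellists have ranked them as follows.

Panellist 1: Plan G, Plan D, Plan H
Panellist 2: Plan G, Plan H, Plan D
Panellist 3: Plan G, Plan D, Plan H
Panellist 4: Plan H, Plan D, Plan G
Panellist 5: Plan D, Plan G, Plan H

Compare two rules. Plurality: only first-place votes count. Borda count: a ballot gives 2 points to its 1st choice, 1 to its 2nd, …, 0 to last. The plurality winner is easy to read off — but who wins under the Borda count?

Plan G

Plurality first-place counts: Plan D 1, Plan H 1, Plan G 3 → Plan G.
Borda totals: Plan D 5, Plan H 3, Plan G 7 → Plan G.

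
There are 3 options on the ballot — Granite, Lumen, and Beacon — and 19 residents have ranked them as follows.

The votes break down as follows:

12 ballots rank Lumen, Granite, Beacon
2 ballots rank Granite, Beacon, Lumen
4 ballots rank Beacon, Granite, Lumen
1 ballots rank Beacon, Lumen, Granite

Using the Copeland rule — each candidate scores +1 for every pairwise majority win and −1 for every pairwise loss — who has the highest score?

Pairwise results:
  Granite vs Lumen: Lumen wins 13–6.
  Granite vs Beacon: Granite wins 14–5.
  Lumen vs Beacon: Lumen wins 12–7.
Copeland scores (wins − losses):
  Granite: 1 − 1 = 0
  Lumen: 2 − 0 = 2
  Beacon: 0 − 2 = -2
Lumen has the best Copeland score.

Lumen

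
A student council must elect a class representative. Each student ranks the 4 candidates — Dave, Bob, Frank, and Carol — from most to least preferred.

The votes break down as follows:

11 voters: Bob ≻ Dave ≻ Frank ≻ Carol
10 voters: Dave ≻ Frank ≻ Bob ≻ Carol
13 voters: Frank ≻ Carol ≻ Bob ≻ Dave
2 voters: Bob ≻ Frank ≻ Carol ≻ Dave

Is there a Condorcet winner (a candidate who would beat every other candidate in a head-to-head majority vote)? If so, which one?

None — there is no Condorcet winner

Head-to-head results (36 voters total):
Dave vs Bob: Bob wins 26–10.
Dave vs Frank: Dave wins 21–15.
Dave vs Carol: Dave wins 21–15.
Bob vs Frank: Frank wins 23–13.
Bob vs Carol: Bob wins 23–13.
Frank vs Carol: Frank wins 36–0.
No candidate beats all others: Dave beats Frank beats Bob beats Dave, a majority cycle.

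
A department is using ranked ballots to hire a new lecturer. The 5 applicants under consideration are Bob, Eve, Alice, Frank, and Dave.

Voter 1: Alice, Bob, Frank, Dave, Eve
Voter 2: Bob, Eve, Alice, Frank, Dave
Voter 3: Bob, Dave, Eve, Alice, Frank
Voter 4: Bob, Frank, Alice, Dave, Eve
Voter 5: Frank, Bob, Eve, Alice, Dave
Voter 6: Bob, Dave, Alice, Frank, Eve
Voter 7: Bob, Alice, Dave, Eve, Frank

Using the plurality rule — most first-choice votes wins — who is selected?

Bob

First-place vote totals:
  Bob: 5
  Eve: 0
  Alice: 1
  Frank: 1
  Dave: 0
Bob has the most first-place votes.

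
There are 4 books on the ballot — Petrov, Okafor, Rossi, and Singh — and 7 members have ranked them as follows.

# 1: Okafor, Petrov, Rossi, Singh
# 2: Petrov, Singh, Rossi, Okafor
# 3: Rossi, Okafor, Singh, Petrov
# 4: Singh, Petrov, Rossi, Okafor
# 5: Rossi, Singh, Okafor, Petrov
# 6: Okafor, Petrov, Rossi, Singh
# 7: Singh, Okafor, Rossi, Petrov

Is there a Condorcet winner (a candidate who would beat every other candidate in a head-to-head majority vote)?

Head-to-head results (7 voters total):
Petrov vs Okafor: Okafor wins 5–2.
Petrov vs Rossi: Petrov wins 4–3.
Petrov vs Singh: Singh wins 4–3.
Okafor vs Rossi: Rossi wins 4–3.
Okafor vs Singh: Singh wins 4–3.
Rossi vs Singh: Rossi wins 4–3.
No candidate beats all others: Petrov beats Rossi beats Okafor beats Petrov, a majority cycle.

No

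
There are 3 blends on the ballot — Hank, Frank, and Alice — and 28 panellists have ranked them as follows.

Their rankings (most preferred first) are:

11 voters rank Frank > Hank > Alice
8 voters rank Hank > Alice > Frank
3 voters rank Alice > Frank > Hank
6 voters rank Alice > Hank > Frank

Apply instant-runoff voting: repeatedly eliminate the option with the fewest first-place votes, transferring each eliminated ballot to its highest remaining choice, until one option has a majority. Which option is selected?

Round 1: Frank 11, Alice 9, Hank 8. Hank has the fewest and is eliminated.
Round 2: Alice 17, Frank 11. Alice has a majority.

Alice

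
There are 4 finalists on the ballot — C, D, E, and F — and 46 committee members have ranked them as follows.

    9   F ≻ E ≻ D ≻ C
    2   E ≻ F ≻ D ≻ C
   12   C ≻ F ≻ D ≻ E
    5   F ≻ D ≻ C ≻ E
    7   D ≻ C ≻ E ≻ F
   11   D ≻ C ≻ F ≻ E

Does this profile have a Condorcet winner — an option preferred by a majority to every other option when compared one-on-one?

Head-to-head results (46 voters total):
C vs D: D wins 34–12.
C vs E: C wins 35–11.
C vs F: C wins 30–16.
D vs E: D wins 35–11.
D vs F: F wins 28–18.
E vs F: F wins 37–9.
No candidate beats all others: C beats F beats D beats C, a majority cycle.

No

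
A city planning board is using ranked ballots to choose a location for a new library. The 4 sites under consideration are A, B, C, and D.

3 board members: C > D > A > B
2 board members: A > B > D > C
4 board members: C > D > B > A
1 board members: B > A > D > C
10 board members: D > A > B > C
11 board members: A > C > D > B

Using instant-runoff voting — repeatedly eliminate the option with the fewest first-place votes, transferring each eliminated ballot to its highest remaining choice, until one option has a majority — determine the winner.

D

Round 1: A 13, D 10, C 7, B 1. B has the fewest and is eliminated.
Round 2: A 14, D 10, C 7. C has the fewest and is eliminated.
Round 3: D 17, A 14. D has a majority.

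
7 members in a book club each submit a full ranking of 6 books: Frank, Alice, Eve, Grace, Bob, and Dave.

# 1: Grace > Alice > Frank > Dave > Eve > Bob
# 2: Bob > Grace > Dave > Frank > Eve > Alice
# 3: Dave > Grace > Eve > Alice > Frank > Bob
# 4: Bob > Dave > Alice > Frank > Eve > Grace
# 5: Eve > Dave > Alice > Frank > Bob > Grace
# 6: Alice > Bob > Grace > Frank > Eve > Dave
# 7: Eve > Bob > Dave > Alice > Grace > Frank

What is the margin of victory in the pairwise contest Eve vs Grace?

Ballots ranking Eve above Grace: 3.
Ballots ranking Grace above Eve: 4.
Grace wins 4–3, a margin of 1.

1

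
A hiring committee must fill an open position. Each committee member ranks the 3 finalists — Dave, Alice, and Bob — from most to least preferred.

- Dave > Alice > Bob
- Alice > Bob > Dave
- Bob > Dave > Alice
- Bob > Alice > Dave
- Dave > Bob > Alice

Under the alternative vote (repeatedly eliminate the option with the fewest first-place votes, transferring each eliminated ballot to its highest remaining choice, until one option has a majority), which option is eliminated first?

Round 1: Dave 2, Bob 2, Alice 1. Alice has the fewest and is eliminated.
Round 2: Bob 3, Dave 2. Bob has a majority.

Alice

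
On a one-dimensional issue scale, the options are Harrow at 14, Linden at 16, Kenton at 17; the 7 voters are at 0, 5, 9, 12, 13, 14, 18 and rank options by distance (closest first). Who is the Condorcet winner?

Harrow

With single-peaked preferences on a line, the Condorcet winner is the candidate closest to the median voter.
The median voter (position 12) is closest to Harrow at 14.
Check: Harrow vs Linden — voters closer to Harrow: 6 of 7.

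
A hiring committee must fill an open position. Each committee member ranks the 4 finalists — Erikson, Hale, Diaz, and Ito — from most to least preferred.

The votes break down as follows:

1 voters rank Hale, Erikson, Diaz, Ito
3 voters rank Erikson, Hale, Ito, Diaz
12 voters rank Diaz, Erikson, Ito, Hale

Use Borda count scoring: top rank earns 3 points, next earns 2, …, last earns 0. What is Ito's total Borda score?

Borda scores:
  Erikson: 2 + 3·3 + 12·2 = 35
  Hale: 3 + 3·2 + 12·0 = 9
  Diaz: 1 + 3·0 + 12·3 = 37
  Ito: 0 + 3·1 + 12·1 = 15

15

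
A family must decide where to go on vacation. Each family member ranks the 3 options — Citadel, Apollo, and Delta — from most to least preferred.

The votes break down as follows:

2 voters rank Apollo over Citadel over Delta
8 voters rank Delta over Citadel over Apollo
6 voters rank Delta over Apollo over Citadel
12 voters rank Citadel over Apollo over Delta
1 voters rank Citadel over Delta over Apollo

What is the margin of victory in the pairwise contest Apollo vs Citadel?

Ballots ranking Apollo above Citadel: 2+6 = 8.
Ballots ranking Citadel above Apollo: 8+12+1 = 21.
Citadel wins 21–8, a margin of 13.

13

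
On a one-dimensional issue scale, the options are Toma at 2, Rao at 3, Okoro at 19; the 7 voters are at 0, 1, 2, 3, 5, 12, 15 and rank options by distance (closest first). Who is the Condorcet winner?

Rao

With single-peaked preferences on a line, the Condorcet winner is the candidate closest to the median voter.
The median voter (position 3) is closest to Rao at 3.
Check: Rao vs Okoro — voters closer to Rao: 5 of 7.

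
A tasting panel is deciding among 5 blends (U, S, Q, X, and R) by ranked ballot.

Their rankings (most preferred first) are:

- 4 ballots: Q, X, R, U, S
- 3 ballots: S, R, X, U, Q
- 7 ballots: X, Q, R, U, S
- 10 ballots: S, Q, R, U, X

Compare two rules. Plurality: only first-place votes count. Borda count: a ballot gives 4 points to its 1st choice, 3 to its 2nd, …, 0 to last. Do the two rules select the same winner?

Plurality first-place counts: U 0, S 13, Q 4, X 7, R 0 → S.
Borda totals: U 24, S 52, Q 67, X 46, R 51 → Q.
The two rules disagree: plurality picks S, Borda picks Q.

No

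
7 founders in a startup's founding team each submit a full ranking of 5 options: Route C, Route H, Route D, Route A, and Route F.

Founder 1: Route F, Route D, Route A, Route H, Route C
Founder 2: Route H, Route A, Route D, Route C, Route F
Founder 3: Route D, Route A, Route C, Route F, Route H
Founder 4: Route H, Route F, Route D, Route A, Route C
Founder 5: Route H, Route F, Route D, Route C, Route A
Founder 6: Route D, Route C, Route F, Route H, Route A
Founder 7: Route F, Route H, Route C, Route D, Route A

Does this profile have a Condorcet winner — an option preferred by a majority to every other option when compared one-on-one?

Head-to-head results (7 voters total):
Route C vs Route H: Route H wins 5–2.
Route C vs Route D: Route D wins 6–1.
Route C vs Route A: Route A wins 4–3.
Route C vs Route F: Route F wins 4–3.
Route H vs Route D: Route H wins 4–3.
Route H vs Route A: Route H wins 5–2.
Route H vs Route F: Route F wins 4–3.
Route D vs Route A: Route D wins 6–1.
Route D vs Route F: Route F wins 4–3.
Route A vs Route F: Route F wins 5–2.
Route F beats each rival — Route C (4–3), Route H (4–3), Route D (4–3), Route A (5–2) — so Route F is the Condorcet winner.

Yes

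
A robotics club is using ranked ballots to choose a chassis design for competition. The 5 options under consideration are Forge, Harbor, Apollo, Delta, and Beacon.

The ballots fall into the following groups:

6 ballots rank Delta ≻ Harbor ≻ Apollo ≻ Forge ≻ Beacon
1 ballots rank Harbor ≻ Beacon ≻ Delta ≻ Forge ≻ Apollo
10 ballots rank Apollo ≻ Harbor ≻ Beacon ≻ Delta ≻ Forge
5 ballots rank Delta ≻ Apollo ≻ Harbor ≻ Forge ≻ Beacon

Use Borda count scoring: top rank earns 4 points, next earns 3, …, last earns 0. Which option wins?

Borda scores:
  Forge: 6·1 + 1 + 10·0 + 5·1 = 12
  Harbor: 6·3 + 4 + 10·3 + 5·2 = 62
  Apollo: 6·2 + 0 + 10·4 + 5·3 = 67
  Delta: 6·4 + 2 + 10·1 + 5·4 = 56
  Beacon: 6·0 + 3 + 10·2 + 5·0 = 23
Apollo has the highest total.

Apollo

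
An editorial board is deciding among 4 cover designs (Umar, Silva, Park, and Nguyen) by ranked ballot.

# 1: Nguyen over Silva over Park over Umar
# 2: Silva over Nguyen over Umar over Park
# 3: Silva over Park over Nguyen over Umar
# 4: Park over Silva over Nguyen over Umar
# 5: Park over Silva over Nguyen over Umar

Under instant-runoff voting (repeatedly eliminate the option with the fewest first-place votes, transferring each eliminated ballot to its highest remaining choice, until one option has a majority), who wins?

Silva

Round 1: Silva 2, Park 2, Nguyen 1, Umar 0. Umar has the fewest and is eliminated.
Round 2: Silva 2, Park 2, Nguyen 1. Nguyen has the fewest and is eliminated.
Round 3: Silva 3, Park 2. Silva has a majority.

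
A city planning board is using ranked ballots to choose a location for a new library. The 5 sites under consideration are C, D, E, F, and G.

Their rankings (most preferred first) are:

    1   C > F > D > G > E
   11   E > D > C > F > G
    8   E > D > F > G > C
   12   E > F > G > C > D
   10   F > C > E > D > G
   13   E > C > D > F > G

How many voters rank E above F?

44

Ballots ranking E above F: 11+8+12+13 = 44.
Ballots ranking F above E: 1+10 = 11.
So 44 of 55 voters prefer E to F.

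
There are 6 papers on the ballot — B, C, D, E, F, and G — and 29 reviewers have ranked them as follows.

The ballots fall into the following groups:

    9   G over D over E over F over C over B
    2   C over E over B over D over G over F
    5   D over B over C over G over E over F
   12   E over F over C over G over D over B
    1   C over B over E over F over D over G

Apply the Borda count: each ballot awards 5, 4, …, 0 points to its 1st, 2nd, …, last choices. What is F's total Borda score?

68

Borda scores:
  B: 9·0 + 2·3 + 5·4 + 12·0 + 4 = 30
  C: 9·1 + 2·5 + 5·3 + 12·3 + 5 = 75
  D: 9·4 + 2·2 + 5·5 + 12·1 + 1 = 78
  E: 9·3 + 2·4 + 5·1 + 12·5 + 3 = 103
  F: 9·2 + 2·0 + 5·0 + 12·4 + 2 = 68
  G: 9·5 + 2·1 + 5·2 + 12·2 + 0 = 81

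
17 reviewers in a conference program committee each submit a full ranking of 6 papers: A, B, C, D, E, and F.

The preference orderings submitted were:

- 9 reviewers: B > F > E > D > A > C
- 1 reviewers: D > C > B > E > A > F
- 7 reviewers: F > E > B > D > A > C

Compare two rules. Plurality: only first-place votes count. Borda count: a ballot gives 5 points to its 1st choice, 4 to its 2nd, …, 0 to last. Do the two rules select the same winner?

No

Plurality first-place counts: A 0, B 9, C 0, D 1, E 0, F 7 → B.
Borda totals: A 17, B 69, C 4, D 37, E 57, F 71 → F.
The two rules disagree: plurality picks B, Borda picks F.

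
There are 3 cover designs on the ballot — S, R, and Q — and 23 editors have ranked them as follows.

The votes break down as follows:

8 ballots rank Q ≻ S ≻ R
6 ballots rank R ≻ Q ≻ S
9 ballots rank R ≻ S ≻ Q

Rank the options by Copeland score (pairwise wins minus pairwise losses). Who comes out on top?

Pairwise results:
  S vs R: R wins 15–8.
  S vs Q: Q wins 14–9.
  R vs Q: R wins 15–8.
Copeland scores (wins − losses):
  S: 0 − 2 = -2
  R: 2 − 0 = 2
  Q: 1 − 1 = 0
R has the best Copeland score.

R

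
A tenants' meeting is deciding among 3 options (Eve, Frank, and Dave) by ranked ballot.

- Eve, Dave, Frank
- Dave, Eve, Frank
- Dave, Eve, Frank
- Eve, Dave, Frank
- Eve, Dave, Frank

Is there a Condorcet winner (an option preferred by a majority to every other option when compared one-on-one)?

Yes

Head-to-head results (5 voters total):
Eve vs Frank: Eve wins 5–0.
Eve vs Dave: Eve wins 3–2.
Frank vs Dave: Dave wins 5–0.
Eve beats each rival — Frank (5–0), Dave (3–2) — so Eve is the Condorcet winner.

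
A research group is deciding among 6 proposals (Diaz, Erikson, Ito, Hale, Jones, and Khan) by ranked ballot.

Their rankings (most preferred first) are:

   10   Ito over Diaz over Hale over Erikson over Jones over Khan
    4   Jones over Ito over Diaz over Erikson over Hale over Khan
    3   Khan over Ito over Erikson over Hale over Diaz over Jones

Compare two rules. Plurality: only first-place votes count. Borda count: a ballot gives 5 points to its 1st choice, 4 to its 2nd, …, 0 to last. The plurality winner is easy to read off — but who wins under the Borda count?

Ito

Plurality first-place counts: Diaz 0, Erikson 0, Ito 10, Hale 0, Jones 4, Khan 3 → Ito.
Borda totals: Diaz 55, Erikson 37, Ito 78, Hale 40, Jones 30, Khan 15 → Ito.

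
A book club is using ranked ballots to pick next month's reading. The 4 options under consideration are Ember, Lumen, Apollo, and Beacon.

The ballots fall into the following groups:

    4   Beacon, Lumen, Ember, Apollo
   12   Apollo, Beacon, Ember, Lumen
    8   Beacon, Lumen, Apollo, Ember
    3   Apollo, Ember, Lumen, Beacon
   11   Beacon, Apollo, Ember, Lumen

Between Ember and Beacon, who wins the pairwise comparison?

Beacon

Ballots ranking Ember above Beacon: 3.
Ballots ranking Beacon above Ember: 4+12+8+11 = 35.
Beacon wins the head-to-head, 35–3.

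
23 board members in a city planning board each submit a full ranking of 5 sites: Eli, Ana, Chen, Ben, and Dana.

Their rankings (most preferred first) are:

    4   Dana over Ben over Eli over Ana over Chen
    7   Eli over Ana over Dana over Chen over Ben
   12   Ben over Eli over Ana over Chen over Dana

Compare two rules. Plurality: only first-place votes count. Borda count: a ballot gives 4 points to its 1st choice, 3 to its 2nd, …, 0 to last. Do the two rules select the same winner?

Plurality first-place counts: Eli 7, Ana 0, Chen 0, Ben 12, Dana 4 → Ben.
Borda totals: Eli 72, Ana 49, Chen 19, Ben 60, Dana 30 → Eli.
The two rules disagree: plurality picks Ben, Borda picks Eli.

No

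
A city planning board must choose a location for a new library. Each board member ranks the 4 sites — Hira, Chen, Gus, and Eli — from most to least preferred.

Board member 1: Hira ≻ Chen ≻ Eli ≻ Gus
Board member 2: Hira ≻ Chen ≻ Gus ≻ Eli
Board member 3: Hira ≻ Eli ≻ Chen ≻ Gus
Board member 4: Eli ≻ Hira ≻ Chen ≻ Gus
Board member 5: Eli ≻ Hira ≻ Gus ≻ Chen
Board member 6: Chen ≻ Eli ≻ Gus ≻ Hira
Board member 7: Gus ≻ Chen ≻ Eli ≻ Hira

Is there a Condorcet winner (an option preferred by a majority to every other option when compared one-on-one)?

No

Head-to-head results (7 voters total):
Hira vs Chen: Hira wins 5–2.
Hira vs Gus: Hira wins 5–2.
Hira vs Eli: Eli wins 4–3.
Chen vs Gus: Chen wins 5–2.
Chen vs Eli: Chen wins 4–3.
Gus vs Eli: Eli wins 5–2.
No candidate beats all others: Hira beats Chen beats Eli beats Hira, a majority cycle.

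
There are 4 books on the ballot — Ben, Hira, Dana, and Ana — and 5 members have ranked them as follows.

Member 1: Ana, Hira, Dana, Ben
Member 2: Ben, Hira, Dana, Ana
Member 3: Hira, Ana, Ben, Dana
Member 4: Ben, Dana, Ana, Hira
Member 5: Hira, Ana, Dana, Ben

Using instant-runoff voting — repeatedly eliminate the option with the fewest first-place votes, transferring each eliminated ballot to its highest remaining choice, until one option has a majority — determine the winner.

Round 1: Ben 2, Hira 2, Ana 1, Dana 0. Dana has the fewest and is eliminated.
Round 2: Ben 2, Hira 2, Ana 1. Ana has the fewest and is eliminated.
Round 3: Hira 3, Ben 2. Hira has a majority.

Hira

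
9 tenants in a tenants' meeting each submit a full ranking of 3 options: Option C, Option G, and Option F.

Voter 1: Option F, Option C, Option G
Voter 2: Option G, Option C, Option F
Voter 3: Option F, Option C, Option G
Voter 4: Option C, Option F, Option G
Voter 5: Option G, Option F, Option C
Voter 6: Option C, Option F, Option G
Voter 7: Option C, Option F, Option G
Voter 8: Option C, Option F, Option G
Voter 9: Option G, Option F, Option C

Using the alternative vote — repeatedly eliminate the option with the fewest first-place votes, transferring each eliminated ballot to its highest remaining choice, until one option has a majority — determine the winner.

Round 1: Option C 4, Option G 3, Option F 2. Option F has the fewest and is eliminated.
Round 2: Option C 6, Option G 3. Option C has a majority.

Option C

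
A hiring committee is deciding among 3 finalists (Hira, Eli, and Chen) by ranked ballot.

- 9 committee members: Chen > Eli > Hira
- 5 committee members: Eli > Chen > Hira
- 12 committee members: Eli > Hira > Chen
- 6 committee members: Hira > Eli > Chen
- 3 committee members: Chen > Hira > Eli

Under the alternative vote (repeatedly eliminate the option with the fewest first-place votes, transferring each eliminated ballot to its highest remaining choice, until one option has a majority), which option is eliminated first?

Hira

Round 1: Eli 17, Chen 12, Hira 6. Hira has the fewest and is eliminated.
Round 2: Eli 23, Chen 12. Eli has a majority.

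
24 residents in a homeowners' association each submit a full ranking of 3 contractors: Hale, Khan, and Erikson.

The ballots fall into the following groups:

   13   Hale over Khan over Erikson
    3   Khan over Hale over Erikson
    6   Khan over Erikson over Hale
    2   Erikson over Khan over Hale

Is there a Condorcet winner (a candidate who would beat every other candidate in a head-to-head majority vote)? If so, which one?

Hale

Head-to-head results (24 voters total):
Hale vs Khan: Hale wins 13–11.
Hale vs Erikson: Hale wins 16–8.
Khan vs Erikson: Khan wins 22–2.
Hale beats each rival — Khan (13–11), Erikson (16–8) — so Hale is the Condorcet winner.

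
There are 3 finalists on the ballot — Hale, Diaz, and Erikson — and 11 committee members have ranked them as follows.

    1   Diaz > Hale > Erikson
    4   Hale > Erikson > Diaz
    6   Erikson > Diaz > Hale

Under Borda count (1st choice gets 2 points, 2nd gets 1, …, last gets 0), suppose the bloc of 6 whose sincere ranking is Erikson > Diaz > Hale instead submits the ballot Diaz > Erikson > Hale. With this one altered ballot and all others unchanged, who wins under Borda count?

Borda totals with the altered ballot: Hale 9, Diaz 14, Erikson 10.
The switch changes the winner from Erikson to Diaz.

Diaz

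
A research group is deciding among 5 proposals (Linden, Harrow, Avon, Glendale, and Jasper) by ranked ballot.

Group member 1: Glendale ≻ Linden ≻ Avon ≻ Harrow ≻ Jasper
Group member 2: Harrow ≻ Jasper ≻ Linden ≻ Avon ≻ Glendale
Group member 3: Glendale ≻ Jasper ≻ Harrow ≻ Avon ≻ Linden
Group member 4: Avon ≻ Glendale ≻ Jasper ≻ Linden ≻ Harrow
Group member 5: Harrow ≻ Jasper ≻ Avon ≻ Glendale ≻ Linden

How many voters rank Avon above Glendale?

3

Ballots ranking Avon above Glendale: 3.
Ballots ranking Glendale above Avon: 2.
So 3 of 5 voters prefer Avon to Glendale.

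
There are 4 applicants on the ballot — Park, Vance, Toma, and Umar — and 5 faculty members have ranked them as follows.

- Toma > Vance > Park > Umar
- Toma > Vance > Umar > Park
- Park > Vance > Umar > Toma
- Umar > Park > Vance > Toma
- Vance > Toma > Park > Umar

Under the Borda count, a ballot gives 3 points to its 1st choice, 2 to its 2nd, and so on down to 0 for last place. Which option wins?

Borda scores:
  Park: 1 + 0 + 3 + 2 + 1 = 7
  Vance: 2 + 2 + 2 + 1 + 3 = 10
  Toma: 3 + 3 + 0 + 0 + 2 = 8
  Umar: 0 + 1 + 1 + 3 + 0 = 5
Vance has the highest total.

Vance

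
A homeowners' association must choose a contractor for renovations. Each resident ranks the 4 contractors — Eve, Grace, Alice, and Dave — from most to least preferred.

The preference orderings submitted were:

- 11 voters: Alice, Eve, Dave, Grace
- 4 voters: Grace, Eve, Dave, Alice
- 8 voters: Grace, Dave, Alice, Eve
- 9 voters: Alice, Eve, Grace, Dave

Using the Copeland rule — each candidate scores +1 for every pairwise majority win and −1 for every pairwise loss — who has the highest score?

Alice

Pairwise results:
  Eve vs Grace: Eve wins 20–12.
  Eve vs Alice: Alice wins 28–4.
  Eve vs Dave: Eve wins 24–8.
  Grace vs Alice: Alice wins 20–12.
  Grace vs Dave: Grace wins 21–11.
  Alice vs Dave: Alice wins 20–12.
Copeland scores (wins − losses):
  Eve: 2 − 1 = 1
  Grace: 1 − 2 = -1
  Alice: 3 − 0 = 3
  Dave: 0 − 3 = -3
Alice has the best Copeland score.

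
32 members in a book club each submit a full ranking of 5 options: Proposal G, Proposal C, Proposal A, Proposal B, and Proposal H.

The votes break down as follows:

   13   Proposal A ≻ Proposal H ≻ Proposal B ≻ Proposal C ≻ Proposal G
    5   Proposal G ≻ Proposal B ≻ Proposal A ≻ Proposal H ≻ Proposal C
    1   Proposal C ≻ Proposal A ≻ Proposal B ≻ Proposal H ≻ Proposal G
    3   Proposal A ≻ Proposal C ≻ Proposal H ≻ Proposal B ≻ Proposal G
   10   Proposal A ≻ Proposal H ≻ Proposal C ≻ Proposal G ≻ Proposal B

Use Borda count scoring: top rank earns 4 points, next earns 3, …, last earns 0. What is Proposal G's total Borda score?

30

Borda scores:
  Proposal G: 13·0 + 5·4 + 0 + 3·0 + 10·1 = 30
  Proposal C: 13·1 + 5·0 + 4 + 3·3 + 10·2 = 46
  Proposal A: 13·4 + 5·2 + 3 + 3·4 + 10·4 = 117
  Proposal B: 13·2 + 5·3 + 2 + 3·1 + 10·0 = 46
  Proposal H: 13·3 + 5·1 + 1 + 3·2 + 10·3 = 81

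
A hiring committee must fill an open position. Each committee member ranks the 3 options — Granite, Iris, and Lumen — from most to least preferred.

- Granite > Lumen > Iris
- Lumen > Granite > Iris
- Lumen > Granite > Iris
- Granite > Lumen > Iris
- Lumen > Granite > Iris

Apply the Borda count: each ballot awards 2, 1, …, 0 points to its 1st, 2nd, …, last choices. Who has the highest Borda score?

Borda scores:
  Granite: 2 + 1 + 1 + 2 + 1 = 7
  Iris: 0 + 0 + 0 + 0 + 0 = 0
  Lumen: 1 + 2 + 2 + 1 + 2 = 8
Lumen has the highest total.

Lumen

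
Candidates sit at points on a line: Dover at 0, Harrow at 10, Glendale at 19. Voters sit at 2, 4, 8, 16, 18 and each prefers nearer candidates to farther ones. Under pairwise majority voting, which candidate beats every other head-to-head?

With single-peaked preferences on a line, the Condorcet winner is the candidate closest to the median voter.
The median voter (position 8) is closest to Harrow at 10.
Check: Harrow vs Dover — voters closer to Harrow: 3 of 5.

Harrow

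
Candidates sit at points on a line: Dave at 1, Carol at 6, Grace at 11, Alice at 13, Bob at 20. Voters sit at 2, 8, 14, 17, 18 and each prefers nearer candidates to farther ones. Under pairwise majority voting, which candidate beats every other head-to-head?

Alice

With single-peaked preferences on a line, the Condorcet winner is the candidate closest to the median voter.
The median voter (position 14) is closest to Alice at 13.
Check: Alice vs Carol — voters closer to Alice: 3 of 5.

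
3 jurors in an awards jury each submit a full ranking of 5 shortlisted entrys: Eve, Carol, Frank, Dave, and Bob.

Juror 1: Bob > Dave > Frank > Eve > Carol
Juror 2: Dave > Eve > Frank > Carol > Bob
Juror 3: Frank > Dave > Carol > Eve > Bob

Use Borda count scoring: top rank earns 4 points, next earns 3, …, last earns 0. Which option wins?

Dave

Borda scores:
  Eve: 1 + 3 + 1 = 5
  Carol: 0 + 1 + 2 = 3
  Frank: 2 + 2 + 4 = 8
  Dave: 3 + 4 + 3 = 10
  Bob: 4 + 0 + 0 = 4
Dave has the highest total.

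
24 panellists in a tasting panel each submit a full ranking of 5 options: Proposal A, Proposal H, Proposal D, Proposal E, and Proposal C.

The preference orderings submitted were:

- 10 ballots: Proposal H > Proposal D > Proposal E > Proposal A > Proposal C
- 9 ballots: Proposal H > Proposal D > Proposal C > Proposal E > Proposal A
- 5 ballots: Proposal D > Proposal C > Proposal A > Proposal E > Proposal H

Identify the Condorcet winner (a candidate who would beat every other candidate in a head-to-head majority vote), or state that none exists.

Proposal H

Head-to-head results (24 voters total):
Proposal A vs Proposal H: Proposal H wins 19–5.
Proposal A vs Proposal D: Proposal D wins 24–0.
Proposal A vs Proposal E: Proposal E wins 19–5.
Proposal A vs Proposal C: Proposal C wins 14–10.
Proposal H vs Proposal D: Proposal H wins 19–5.
Proposal H vs Proposal E: Proposal H wins 19–5.
Proposal H vs Proposal C: Proposal H wins 19–5.
Proposal D vs Proposal E: Proposal D wins 24–0.
Proposal D vs Proposal C: Proposal D wins 24–0.
Proposal E vs Proposal C: Proposal C wins 14–10.
Proposal H beats each rival — Proposal A (19–5), Proposal D (19–5), Proposal E (19–5), Proposal C (19–5) — so Proposal H is the Condorcet winner.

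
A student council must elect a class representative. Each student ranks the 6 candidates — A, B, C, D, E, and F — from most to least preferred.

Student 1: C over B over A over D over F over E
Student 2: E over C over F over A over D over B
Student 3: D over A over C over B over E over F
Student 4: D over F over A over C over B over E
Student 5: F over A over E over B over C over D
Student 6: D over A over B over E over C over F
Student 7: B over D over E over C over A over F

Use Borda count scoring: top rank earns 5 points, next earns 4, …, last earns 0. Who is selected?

Borda scores:
  A: 3 + 2 + 4 + 3 + 4 + 4 + 1 = 21
  B: 4 + 0 + 2 + 1 + 2 + 3 + 5 = 17
  C: 5 + 4 + 3 + 2 + 1 + 1 + 2 = 18
  D: 2 + 1 + 5 + 5 + 0 + 5 + 4 = 22
  E: 0 + 5 + 1 + 0 + 3 + 2 + 3 = 14
  F: 1 + 3 + 0 + 4 + 5 + 0 + 0 = 13
D has the highest total.

D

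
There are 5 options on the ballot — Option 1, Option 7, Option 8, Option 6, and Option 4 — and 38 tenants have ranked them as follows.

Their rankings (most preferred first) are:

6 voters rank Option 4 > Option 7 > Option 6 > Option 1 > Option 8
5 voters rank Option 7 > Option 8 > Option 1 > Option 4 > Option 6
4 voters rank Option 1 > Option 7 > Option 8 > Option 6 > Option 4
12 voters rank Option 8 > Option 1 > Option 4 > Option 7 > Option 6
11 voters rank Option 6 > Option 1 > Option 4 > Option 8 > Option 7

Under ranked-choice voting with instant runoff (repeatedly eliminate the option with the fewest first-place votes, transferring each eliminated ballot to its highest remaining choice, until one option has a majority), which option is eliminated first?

Round 1: Option 8 12, Option 6 11, Option 4 6, Option 7 5, Option 1 4. Option 1 has the fewest and is eliminated.
Round 2: Option 8 12, Option 6 11, Option 7 9, Option 4 6. Option 4 has the fewest and is eliminated.
Round 3: Option 7 15, Option 8 12, Option 6 11. Option 6 has the fewest and is eliminated.
Round 4: Option 8 23, Option 7 15. Option 8 has a majority.

Option 1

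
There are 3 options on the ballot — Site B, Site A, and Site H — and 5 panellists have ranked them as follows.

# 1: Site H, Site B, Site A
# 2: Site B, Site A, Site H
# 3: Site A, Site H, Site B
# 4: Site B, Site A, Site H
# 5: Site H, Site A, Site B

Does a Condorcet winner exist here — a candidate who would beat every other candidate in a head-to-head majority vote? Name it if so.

No Condorcet winner

Head-to-head results (5 voters total):
Site B vs Site A: Site B wins 3–2.
Site B vs Site H: Site H wins 3–2.
Site A vs Site H: Site A wins 3–2.
No candidate beats all others: Site B beats Site A beats Site H beats Site B, a majority cycle.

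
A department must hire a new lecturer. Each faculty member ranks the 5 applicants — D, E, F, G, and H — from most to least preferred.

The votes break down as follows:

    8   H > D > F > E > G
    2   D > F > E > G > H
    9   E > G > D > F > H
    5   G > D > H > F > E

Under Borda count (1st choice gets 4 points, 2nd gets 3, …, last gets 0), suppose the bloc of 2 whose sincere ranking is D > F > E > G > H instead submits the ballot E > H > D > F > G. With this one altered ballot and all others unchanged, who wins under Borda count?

D

Borda totals with the altered ballot: D 61, E 52, F 32, G 47, H 48.
The winner is unchanged: still D.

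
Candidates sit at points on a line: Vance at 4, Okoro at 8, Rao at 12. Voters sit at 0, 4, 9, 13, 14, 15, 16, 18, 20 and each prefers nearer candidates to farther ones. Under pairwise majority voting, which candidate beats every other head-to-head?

Rao

With single-peaked preferences on a line, the Condorcet winner is the candidate closest to the median voter.
The median voter (position 14) is closest to Rao at 12.
Check: Rao vs Vance — voters closer to Rao: 7 of 9.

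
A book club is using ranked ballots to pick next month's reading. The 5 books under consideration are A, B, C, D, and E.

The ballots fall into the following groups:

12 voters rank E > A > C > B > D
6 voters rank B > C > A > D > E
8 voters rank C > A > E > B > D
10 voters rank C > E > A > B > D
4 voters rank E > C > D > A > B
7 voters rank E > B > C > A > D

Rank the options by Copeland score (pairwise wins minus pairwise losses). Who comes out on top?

Pairwise results:
  A vs B: A wins 34–13.
  A vs C: C wins 35–12.
  A vs D: A wins 43–4.
  A vs E: E wins 33–14.
  B vs C: C wins 34–13.
  B vs D: B wins 43–4.
  B vs E: E wins 41–6.
  C vs D: C wins 47–0.
  C vs E: C wins 24–23.
  D vs E: E wins 41–6.
Copeland scores (wins − losses):
  A: 2 − 2 = 0
  B: 1 − 3 = -2
  C: 4 − 0 = 4
  D: 0 − 4 = -4
  E: 3 − 1 = 2
C has the best Copeland score.

C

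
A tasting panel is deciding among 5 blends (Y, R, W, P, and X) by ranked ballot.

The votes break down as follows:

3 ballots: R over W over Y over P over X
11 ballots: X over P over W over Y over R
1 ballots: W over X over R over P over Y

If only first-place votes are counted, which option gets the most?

X

First-place vote totals:
  Y: 0
  R: 3
  W: 1
  P: 0
  X: 11
X has the most first-place votes.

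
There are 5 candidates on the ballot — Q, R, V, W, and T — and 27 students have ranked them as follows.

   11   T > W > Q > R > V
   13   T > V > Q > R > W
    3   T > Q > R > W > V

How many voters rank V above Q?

Ballots ranking V above Q: 13.
Ballots ranking Q above V: 11+3 = 14.
So 13 of 27 voters prefer V to Q.

13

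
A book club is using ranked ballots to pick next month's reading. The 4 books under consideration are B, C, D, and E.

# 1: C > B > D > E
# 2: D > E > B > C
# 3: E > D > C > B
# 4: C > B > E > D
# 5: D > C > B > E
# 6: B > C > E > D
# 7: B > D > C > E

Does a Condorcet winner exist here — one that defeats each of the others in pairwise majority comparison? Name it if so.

Head-to-head results (7 voters total):
B vs C: C wins 4–3.
B vs D: B wins 4–3.
B vs E: B wins 5–2.
C vs D: D wins 4–3.
C vs E: C wins 5–2.
D vs E: D wins 4–3.
No candidate beats all others: B beats D beats C beats B, a majority cycle.

None — there is no Condorcet winner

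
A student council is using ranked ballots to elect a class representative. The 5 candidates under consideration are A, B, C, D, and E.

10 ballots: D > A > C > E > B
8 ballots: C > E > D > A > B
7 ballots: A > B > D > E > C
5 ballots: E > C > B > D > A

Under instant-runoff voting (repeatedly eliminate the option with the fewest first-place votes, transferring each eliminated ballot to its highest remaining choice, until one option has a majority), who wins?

Round 1: D 10, C 8, A 7, E 5, B 0. B has the fewest and is eliminated.
Round 2: D 10, C 8, A 7, E 5. E has the fewest and is eliminated.
Round 3: C 13, D 10, A 7. A has the fewest and is eliminated.
Round 4: D 17, C 13. D has a majority.

D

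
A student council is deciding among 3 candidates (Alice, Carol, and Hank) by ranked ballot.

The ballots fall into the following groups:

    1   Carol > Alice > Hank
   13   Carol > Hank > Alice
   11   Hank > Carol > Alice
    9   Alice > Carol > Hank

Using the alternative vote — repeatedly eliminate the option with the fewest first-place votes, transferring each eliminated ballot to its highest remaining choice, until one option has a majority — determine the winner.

Carol

Round 1: Carol 14, Hank 11, Alice 9. Alice has the fewest and is eliminated.
Round 2: Carol 23, Hank 11. Carol has a majority.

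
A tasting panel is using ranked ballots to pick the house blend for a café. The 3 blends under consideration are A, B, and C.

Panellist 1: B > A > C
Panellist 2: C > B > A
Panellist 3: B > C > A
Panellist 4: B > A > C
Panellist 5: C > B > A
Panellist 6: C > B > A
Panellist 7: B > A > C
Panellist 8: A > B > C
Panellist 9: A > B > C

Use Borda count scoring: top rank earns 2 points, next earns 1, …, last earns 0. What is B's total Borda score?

Borda scores:
  A: 1 + 0 + 0 + 1 + 0 + 0 + 1 + 2 + 2 = 7
  B: 2 + 1 + 2 + 2 + 1 + 1 + 2 + 1 + 1 = 13
  C: 0 + 2 + 1 + 0 + 2 + 2 + 0 + 0 + 0 = 7

13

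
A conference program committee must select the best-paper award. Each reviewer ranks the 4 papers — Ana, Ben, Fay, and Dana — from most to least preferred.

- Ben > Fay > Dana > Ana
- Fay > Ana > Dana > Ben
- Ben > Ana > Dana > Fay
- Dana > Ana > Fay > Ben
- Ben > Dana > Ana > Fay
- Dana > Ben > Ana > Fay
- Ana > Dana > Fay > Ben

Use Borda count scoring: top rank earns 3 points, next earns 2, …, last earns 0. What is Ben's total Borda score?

11

Borda scores:
  Ana: 0 + 2 + 2 + 2 + 1 + 1 + 3 = 11
  Ben: 3 + 0 + 3 + 0 + 3 + 2 + 0 = 11
  Fay: 2 + 3 + 0 + 1 + 0 + 0 + 1 = 7
  Dana: 1 + 1 + 1 + 3 + 2 + 3 + 2 = 13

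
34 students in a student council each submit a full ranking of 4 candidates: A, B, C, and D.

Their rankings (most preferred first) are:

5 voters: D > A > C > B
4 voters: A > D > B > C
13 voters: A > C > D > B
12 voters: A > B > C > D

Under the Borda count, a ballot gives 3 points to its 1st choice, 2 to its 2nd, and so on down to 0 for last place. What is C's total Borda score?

43

Borda scores:
  A: 5·2 + 4·3 + 13·3 + 12·3 = 97
  B: 5·0 + 4·1 + 13·0 + 12·2 = 28
  C: 5·1 + 4·0 + 13·2 + 12·1 = 43
  D: 5·3 + 4·2 + 13·1 + 12·0 = 36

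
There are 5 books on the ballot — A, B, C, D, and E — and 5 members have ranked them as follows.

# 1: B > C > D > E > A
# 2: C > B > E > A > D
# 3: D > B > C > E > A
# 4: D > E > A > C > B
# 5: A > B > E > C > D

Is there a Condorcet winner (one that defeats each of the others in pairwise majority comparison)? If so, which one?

Head-to-head results (5 voters total):
A vs B: B wins 3–2.
A vs C: C wins 3–2.
A vs D: D wins 3–2.
A vs E: E wins 4–1.
B vs C: B wins 3–2.
B vs D: B wins 3–2.
B vs E: B wins 4–1.
C vs D: C wins 3–2.
C vs E: C wins 3–2.
D vs E: D wins 3–2.
B beats each rival — A (3–2), C (3–2), D (3–2), E (4–1) — so B is the Condorcet winner.

B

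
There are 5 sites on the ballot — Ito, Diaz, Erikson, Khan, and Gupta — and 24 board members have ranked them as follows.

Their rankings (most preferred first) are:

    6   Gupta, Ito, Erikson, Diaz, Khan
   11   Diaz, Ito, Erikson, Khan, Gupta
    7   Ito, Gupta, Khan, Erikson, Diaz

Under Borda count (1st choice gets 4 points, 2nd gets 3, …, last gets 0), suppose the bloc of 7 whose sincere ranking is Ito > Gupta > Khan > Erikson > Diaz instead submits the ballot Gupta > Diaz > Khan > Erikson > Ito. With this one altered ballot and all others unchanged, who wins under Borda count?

Borda totals with the altered ballot: Ito 51, Diaz 71, Erikson 41, Khan 25, Gupta 52.
The switch changes the winner from Ito to Diaz.

Diaz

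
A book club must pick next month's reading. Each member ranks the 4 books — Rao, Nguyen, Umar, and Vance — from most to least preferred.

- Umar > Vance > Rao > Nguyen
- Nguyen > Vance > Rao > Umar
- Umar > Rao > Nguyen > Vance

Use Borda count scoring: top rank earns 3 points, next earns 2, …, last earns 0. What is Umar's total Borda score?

6

Borda scores:
  Rao: 1 + 1 + 2 = 4
  Nguyen: 0 + 3 + 1 = 4
  Umar: 3 + 0 + 3 = 6
  Vance: 2 + 2 + 0 = 4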